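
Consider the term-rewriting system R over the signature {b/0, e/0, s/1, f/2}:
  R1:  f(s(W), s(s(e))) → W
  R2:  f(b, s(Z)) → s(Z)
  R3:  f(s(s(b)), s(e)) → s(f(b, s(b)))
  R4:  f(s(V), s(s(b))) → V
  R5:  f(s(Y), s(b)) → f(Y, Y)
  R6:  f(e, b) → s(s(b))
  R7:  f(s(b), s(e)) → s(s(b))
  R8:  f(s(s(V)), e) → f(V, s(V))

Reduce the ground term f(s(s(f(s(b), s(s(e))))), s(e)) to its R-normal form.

s(s(b))

1. f(s(s(f(s(b), s(s(e))))), s(e))  →  f(s(s(b)), s(e))   [R1 at 1.1.1]
2. f(s(s(b)), s(e))  →  s(f(b, s(b)))   [R3 at ε]
3. s(f(b, s(b)))  →  s(s(b))   [R2 at 1]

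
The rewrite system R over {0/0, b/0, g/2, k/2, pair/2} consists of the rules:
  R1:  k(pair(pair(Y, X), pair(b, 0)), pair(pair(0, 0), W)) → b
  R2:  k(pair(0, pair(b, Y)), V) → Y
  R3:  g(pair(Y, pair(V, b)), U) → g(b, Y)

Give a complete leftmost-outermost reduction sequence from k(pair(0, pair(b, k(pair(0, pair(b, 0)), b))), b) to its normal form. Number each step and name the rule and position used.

0

1. k(pair(0, pair(b, k(pair(0, pair(b, 0)), b))), b)  →  k(pair(0, pair(b, 0)), b)   [R2 at ε]
2. k(pair(0, pair(b, 0)), b)  →  0   [R2 at ε]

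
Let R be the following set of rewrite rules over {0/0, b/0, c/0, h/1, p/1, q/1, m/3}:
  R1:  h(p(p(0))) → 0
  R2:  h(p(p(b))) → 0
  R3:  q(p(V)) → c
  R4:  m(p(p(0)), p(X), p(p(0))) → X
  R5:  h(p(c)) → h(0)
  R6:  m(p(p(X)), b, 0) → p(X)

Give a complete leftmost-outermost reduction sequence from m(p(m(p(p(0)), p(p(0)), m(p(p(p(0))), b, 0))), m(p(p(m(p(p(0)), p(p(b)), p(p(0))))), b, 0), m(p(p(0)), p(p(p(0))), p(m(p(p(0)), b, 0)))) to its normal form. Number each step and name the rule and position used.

p(b)

1. m(p(m(p(p(0)), p(p(0)), m(p(p(p(0))), b, 0))), m(p(p(m(p(p(0)), p(p(b)), p(p(0))))), b, 0), m(p(p(0)), p(p(p(0))), p(m(p(p(0)), b, 0))))  →  m(p(m(p(p(0)), p(p(0)), p(p(0)))), m(p(p(m(p(p(0)), p(p(b)), p(p(0))))), b, 0), m(p(p(0)), p(p(p(0))), p(m(p(p(0)), b, 0))))   [R6 at 1.1.3]
2. m(p(m(p(p(0)), p(p(0)), p(p(0)))), m(p(p(m(p(p(0)), p(p(b)), p(p(0))))), b, 0), m(p(p(0)), p(p(p(0))), p(m(p(p(0)), b, 0))))  →  m(p(p(0)), m(p(p(m(p(p(0)), p(p(b)), p(p(0))))), b, 0), m(p(p(0)), p(p(p(0))), p(m(p(p(0)), b, 0))))   [R4 at 1.1]
3. m(p(p(0)), m(p(p(m(p(p(0)), p(p(b)), p(p(0))))), b, 0), m(p(p(0)), p(p(p(0))), p(m(p(p(0)), b, 0))))  →  m(p(p(0)), p(m(p(p(0)), p(p(b)), p(p(0)))), m(p(p(0)), p(p(p(0))), p(m(p(p(0)), b, 0))))   [R6 at 2]
4. m(p(p(0)), p(m(p(p(0)), p(p(b)), p(p(0)))), m(p(p(0)), p(p(p(0))), p(m(p(p(0)), b, 0))))  →  m(p(p(0)), p(p(b)), m(p(p(0)), p(p(p(0))), p(m(p(p(0)), b, 0))))   [R4 at 2.1]
5. m(p(p(0)), p(p(b)), m(p(p(0)), p(p(p(0))), p(m(p(p(0)), b, 0))))  →  m(p(p(0)), p(p(b)), m(p(p(0)), p(p(p(0))), p(p(0))))   [R6 at 3.3.1]
6. m(p(p(0)), p(p(b)), m(p(p(0)), p(p(p(0))), p(p(0))))  →  m(p(p(0)), p(p(b)), p(p(0)))   [R4 at 3]
7. m(p(p(0)), p(p(b)), p(p(0)))  →  p(b)   [R4 at ε]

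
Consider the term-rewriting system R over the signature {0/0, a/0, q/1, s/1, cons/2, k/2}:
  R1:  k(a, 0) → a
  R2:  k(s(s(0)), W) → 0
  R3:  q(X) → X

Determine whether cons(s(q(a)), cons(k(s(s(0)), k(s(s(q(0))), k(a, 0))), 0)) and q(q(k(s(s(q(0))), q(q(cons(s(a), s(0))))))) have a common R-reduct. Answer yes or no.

no — NF(t₁) = cons(s(a), cons(0, 0)), NF(t₂) = 0

Reduce t₁ = cons(s(q(a)), cons(k(s(s(0)), k(s(s(q(0))), k(a, 0))), 0)):
1. cons(s(q(a)), cons(k(s(s(0)), k(s(s(q(0))), k(a, 0))), 0))  →  cons(s(a), cons(k(s(s(0)), k(s(s(q(0))), k(a, 0))), 0))   [R3 at 1.1]
2. cons(s(a), cons(k(s(s(0)), k(s(s(q(0))), k(a, 0))), 0))  →  cons(s(a), cons(0, 0))   [R2 at 2.1]

Reduce t₂ = q(q(k(s(s(q(0))), q(q(cons(s(a), s(0))))))):
1. q(q(k(s(s(q(0))), q(q(cons(s(a), s(0)))))))  →  q(k(s(s(q(0))), q(q(cons(s(a), s(0))))))   [R3 at ε]
2. q(k(s(s(q(0))), q(q(cons(s(a), s(0))))))  →  k(s(s(q(0))), q(q(cons(s(a), s(0)))))   [R3 at ε]
3. k(s(s(q(0))), q(q(cons(s(a), s(0)))))  →  k(s(s(0)), q(q(cons(s(a), s(0)))))   [R3 at 1.1.1]
4. k(s(s(0)), q(q(cons(s(a), s(0)))))  →  0   [R2 at ε]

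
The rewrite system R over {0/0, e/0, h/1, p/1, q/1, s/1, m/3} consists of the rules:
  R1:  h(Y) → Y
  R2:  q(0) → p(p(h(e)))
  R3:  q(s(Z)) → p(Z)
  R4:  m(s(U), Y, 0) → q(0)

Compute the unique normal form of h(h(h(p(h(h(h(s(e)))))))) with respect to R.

1. h(h(h(p(h(h(h(s(e))))))))  →  h(h(p(h(h(h(s(e)))))))   [R1 at ε]
2. h(h(p(h(h(h(s(e)))))))  →  h(p(h(h(h(s(e))))))   [R1 at ε]
3. h(p(h(h(h(s(e))))))  →  p(h(h(h(s(e)))))   [R1 at ε]
4. p(h(h(h(s(e)))))  →  p(h(h(s(e))))   [R1 at 1]
5. p(h(h(s(e))))  →  p(h(s(e)))   [R1 at 1]
6. p(h(s(e)))  →  p(s(e))   [R1 at 1]

p(s(e))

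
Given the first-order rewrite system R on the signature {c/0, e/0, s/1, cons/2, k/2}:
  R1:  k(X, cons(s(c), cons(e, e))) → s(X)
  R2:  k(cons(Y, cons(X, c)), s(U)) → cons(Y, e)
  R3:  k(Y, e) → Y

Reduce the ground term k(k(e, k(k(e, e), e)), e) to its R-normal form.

1. k(k(e, k(k(e, e), e)), e)  →  k(e, k(k(e, e), e))   [R3 at ε]
2. k(e, k(k(e, e), e))  →  k(e, k(e, e))   [R3 at 2]
3. k(e, k(e, e))  →  k(e, e)   [R3 at 2]
4. k(e, e)  →  e   [R3 at ε]

e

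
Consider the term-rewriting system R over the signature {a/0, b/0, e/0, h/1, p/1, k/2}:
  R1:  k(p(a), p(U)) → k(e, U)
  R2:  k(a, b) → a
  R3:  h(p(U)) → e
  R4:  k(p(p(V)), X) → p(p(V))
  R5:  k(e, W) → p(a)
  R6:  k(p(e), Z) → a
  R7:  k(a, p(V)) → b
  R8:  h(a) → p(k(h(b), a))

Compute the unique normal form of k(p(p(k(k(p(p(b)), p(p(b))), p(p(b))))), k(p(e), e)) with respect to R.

1. k(p(p(k(k(p(p(b)), p(p(b))), p(p(b))))), k(p(e), e))  →  p(p(k(k(p(p(b)), p(p(b))), p(p(b)))))   [R4 at ε]
2. p(p(k(k(p(p(b)), p(p(b))), p(p(b)))))  →  p(p(k(p(p(b)), p(p(b)))))   [R4 at 1.1.1]
3. p(p(k(p(p(b)), p(p(b)))))  →  p(p(p(p(b))))   [R4 at 1.1]

p(p(p(p(b))))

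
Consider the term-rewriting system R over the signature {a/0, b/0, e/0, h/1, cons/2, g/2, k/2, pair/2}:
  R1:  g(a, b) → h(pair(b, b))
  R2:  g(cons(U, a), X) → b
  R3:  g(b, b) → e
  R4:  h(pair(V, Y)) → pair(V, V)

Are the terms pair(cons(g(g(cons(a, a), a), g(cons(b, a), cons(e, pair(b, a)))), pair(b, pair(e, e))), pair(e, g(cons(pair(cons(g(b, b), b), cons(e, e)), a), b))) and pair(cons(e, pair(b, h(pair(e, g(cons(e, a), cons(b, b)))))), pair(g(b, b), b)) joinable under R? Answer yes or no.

yes — NF(t₁) = pair(cons(e, pair(b, pair(e, e))), pair(e, b)), NF(t₂) = pair(cons(e, pair(b, pair(e, e))), pair(e, b))

Reduce t₁ = pair(cons(g(g(cons(a, a), a), g(cons(b, a), cons(e, pair(b, a)))), pair(b, pair(e, e))), pair(e, g(cons(pair(cons(g(b, b), b), cons(e, e)), a), b))):
1. pair(cons(g(g(cons(a, a), a), g(cons(b, a), cons(e, pair(b, a)))), pair(b, pair(e, e))), pair(e, g(cons(pair(cons(g(b, b), b), cons(e, e)), a), b)))  →  pair(cons(g(b, g(cons(b, a), cons(e, pair(b, a)))), pair(b, pair(e, e))), pair(e, g(cons(pair(cons(g(b, b), b), cons(e, e)), a), b)))   [R2 at 1.1.1]
2. pair(cons(g(b, g(cons(b, a), cons(e, pair(b, a)))), pair(b, pair(e, e))), pair(e, g(cons(pair(cons(g(b, b), b), cons(e, e)), a), b)))  →  pair(cons(g(b, b), pair(b, pair(e, e))), pair(e, g(cons(pair(cons(g(b, b), b), cons(e, e)), a), b)))   [R2 at 1.1.2]
3. pair(cons(g(b, b), pair(b, pair(e, e))), pair(e, g(cons(pair(cons(g(b, b), b), cons(e, e)), a), b)))  →  pair(cons(e, pair(b, pair(e, e))), pair(e, g(cons(pair(cons(g(b, b), b), cons(e, e)), a), b)))   [R3 at 1.1]
4. pair(cons(e, pair(b, pair(e, e))), pair(e, g(cons(pair(cons(g(b, b), b), cons(e, e)), a), b)))  →  pair(cons(e, pair(b, pair(e, e))), pair(e, b))   [R2 at 2.2]

Reduce t₂ = pair(cons(e, pair(b, h(pair(e, g(cons(e, a), cons(b, b)))))), pair(g(b, b), b)):
1. pair(cons(e, pair(b, h(pair(e, g(cons(e, a), cons(b, b)))))), pair(g(b, b), b))  →  pair(cons(e, pair(b, pair(e, e))), pair(g(b, b), b))   [R4 at 1.2.2]
2. pair(cons(e, pair(b, pair(e, e))), pair(g(b, b), b))  →  pair(cons(e, pair(b, pair(e, e))), pair(e, b))   [R3 at 2.1]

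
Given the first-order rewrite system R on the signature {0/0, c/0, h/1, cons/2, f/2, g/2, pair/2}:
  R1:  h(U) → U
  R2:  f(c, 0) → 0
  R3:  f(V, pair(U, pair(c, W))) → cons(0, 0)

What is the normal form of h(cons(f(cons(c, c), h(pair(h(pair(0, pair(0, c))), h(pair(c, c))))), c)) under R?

1. h(cons(f(cons(c, c), h(pair(h(pair(0, pair(0, c))), h(pair(c, c))))), c))  →  cons(f(cons(c, c), h(pair(h(pair(0, pair(0, c))), h(pair(c, c))))), c)   [R1 at ε]
2. cons(f(cons(c, c), h(pair(h(pair(0, pair(0, c))), h(pair(c, c))))), c)  →  cons(f(cons(c, c), pair(h(pair(0, pair(0, c))), h(pair(c, c)))), c)   [R1 at 1.2]
3. cons(f(cons(c, c), pair(h(pair(0, pair(0, c))), h(pair(c, c)))), c)  →  cons(f(cons(c, c), pair(pair(0, pair(0, c)), h(pair(c, c)))), c)   [R1 at 1.2.1]
4. cons(f(cons(c, c), pair(pair(0, pair(0, c)), h(pair(c, c)))), c)  →  cons(f(cons(c, c), pair(pair(0, pair(0, c)), pair(c, c))), c)   [R1 at 1.2.2]
5. cons(f(cons(c, c), pair(pair(0, pair(0, c)), pair(c, c))), c)  →  cons(cons(0, 0), c)   [R3 at 1]

cons(cons(0, 0), c)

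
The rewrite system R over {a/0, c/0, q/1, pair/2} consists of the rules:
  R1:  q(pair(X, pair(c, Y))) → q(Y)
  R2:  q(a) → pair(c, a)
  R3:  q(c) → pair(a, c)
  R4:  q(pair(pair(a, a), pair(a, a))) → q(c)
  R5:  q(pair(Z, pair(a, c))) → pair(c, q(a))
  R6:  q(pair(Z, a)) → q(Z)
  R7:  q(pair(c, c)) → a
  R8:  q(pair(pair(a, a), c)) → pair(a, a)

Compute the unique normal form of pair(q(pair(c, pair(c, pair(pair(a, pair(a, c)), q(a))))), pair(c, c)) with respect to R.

1. pair(q(pair(c, pair(c, pair(pair(a, pair(a, c)), q(a))))), pair(c, c))  →  pair(q(pair(pair(a, pair(a, c)), q(a))), pair(c, c))   [R1 at 1]
2. pair(q(pair(pair(a, pair(a, c)), q(a))), pair(c, c))  →  pair(q(pair(pair(a, pair(a, c)), pair(c, a))), pair(c, c))   [R2 at 1.1.2]
3. pair(q(pair(pair(a, pair(a, c)), pair(c, a))), pair(c, c))  →  pair(q(a), pair(c, c))   [R1 at 1]
4. pair(q(a), pair(c, c))  →  pair(pair(c, a), pair(c, c))   [R2 at 1]

pair(pair(c, a), pair(c, c))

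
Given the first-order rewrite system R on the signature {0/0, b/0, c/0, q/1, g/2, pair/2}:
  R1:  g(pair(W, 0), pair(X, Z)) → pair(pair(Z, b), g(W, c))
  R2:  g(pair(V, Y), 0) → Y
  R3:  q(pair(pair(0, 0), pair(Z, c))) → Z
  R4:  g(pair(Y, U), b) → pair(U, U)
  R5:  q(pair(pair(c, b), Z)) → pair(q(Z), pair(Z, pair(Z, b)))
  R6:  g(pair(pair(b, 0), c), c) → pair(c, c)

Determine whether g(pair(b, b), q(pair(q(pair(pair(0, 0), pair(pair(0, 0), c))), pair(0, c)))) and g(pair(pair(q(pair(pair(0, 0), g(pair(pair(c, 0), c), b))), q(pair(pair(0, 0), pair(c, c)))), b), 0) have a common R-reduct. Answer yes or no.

Reduce t₁ = g(pair(b, b), q(pair(q(pair(pair(0, 0), pair(pair(0, 0), c))), pair(0, c)))):
1. g(pair(b, b), q(pair(q(pair(pair(0, 0), pair(pair(0, 0), c))), pair(0, c))))  →  g(pair(b, b), q(pair(pair(0, 0), pair(0, c))))   [R3 at 2.1.1]
2. g(pair(b, b), q(pair(pair(0, 0), pair(0, c))))  →  g(pair(b, b), 0)   [R3 at 2]
3. g(pair(b, b), 0)  →  b   [R2 at ε]

Reduce t₂ = g(pair(pair(q(pair(pair(0, 0), g(pair(pair(c, 0), c), b))), q(pair(pair(0, 0), pair(c, c)))), b), 0):
1. g(pair(pair(q(pair(pair(0, 0), g(pair(pair(c, 0), c), b))), q(pair(pair(0, 0), pair(c, c)))), b), 0)  →  b   [R2 at ε]

yes — NF(t₁) = b, NF(t₂) = b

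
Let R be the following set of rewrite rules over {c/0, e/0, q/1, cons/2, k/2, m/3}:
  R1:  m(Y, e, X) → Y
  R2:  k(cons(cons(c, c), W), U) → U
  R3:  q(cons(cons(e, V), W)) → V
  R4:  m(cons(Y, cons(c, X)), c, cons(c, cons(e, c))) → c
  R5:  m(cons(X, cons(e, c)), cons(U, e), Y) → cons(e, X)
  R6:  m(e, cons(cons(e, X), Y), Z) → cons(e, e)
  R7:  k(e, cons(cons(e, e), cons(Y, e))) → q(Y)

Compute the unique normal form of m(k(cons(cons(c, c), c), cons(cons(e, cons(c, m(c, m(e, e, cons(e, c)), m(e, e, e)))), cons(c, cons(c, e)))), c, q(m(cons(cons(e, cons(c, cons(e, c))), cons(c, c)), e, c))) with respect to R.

1. m(k(cons(cons(c, c), c), cons(cons(e, cons(c, m(c, m(e, e, cons(e, c)), m(e, e, e)))), cons(c, cons(c, e)))), c, q(m(cons(cons(e, cons(c, cons(e, c))), cons(c, c)), e, c)))  →  m(cons(cons(e, cons(c, m(c, m(e, e, cons(e, c)), m(e, e, e)))), cons(c, cons(c, e))), c, q(m(cons(cons(e, cons(c, cons(e, c))), cons(c, c)), e, c)))   [R2 at 1]
2. m(cons(cons(e, cons(c, m(c, m(e, e, cons(e, c)), m(e, e, e)))), cons(c, cons(c, e))), c, q(m(cons(cons(e, cons(c, cons(e, c))), cons(c, c)), e, c)))  →  m(cons(cons(e, cons(c, m(c, e, m(e, e, e)))), cons(c, cons(c, e))), c, q(m(cons(cons(e, cons(c, cons(e, c))), cons(c, c)), e, c)))   [R1 at 1.1.2.2.2]
3. m(cons(cons(e, cons(c, m(c, e, m(e, e, e)))), cons(c, cons(c, e))), c, q(m(cons(cons(e, cons(c, cons(e, c))), cons(c, c)), e, c)))  →  m(cons(cons(e, cons(c, c)), cons(c, cons(c, e))), c, q(m(cons(cons(e, cons(c, cons(e, c))), cons(c, c)), e, c)))   [R1 at 1.1.2.2]
4. m(cons(cons(e, cons(c, c)), cons(c, cons(c, e))), c, q(m(cons(cons(e, cons(c, cons(e, c))), cons(c, c)), e, c)))  →  m(cons(cons(e, cons(c, c)), cons(c, cons(c, e))), c, q(cons(cons(e, cons(c, cons(e, c))), cons(c, c))))   [R1 at 3.1]
5. m(cons(cons(e, cons(c, c)), cons(c, cons(c, e))), c, q(cons(cons(e, cons(c, cons(e, c))), cons(c, c))))  →  m(cons(cons(e, cons(c, c)), cons(c, cons(c, e))), c, cons(c, cons(e, c)))   [R3 at 3]
6. m(cons(cons(e, cons(c, c)), cons(c, cons(c, e))), c, cons(c, cons(e, c)))  →  c   [R4 at ε]

c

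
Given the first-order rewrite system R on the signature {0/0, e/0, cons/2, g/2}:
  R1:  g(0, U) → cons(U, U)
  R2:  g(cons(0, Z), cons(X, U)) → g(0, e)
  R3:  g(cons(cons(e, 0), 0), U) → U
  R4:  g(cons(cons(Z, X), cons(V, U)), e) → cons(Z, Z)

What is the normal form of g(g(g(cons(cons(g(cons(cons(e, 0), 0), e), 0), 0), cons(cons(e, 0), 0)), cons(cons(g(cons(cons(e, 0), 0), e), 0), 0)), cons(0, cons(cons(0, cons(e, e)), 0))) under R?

1. g(g(g(cons(cons(g(cons(cons(e, 0), 0), e), 0), 0), cons(cons(e, 0), 0)), cons(cons(g(cons(cons(e, 0), 0), e), 0), 0)), cons(0, cons(cons(0, cons(e, e)), 0)))  →  g(g(g(cons(cons(e, 0), 0), cons(cons(e, 0), 0)), cons(cons(g(cons(cons(e, 0), 0), e), 0), 0)), cons(0, cons(cons(0, cons(e, e)), 0)))   [R3 at 1.1.1.1.1]
2. g(g(g(cons(cons(e, 0), 0), cons(cons(e, 0), 0)), cons(cons(g(cons(cons(e, 0), 0), e), 0), 0)), cons(0, cons(cons(0, cons(e, e)), 0)))  →  g(g(cons(cons(e, 0), 0), cons(cons(g(cons(cons(e, 0), 0), e), 0), 0)), cons(0, cons(cons(0, cons(e, e)), 0)))   [R3 at 1.1]
3. g(g(cons(cons(e, 0), 0), cons(cons(g(cons(cons(e, 0), 0), e), 0), 0)), cons(0, cons(cons(0, cons(e, e)), 0)))  →  g(cons(cons(g(cons(cons(e, 0), 0), e), 0), 0), cons(0, cons(cons(0, cons(e, e)), 0)))   [R3 at 1]
4. g(cons(cons(g(cons(cons(e, 0), 0), e), 0), 0), cons(0, cons(cons(0, cons(e, e)), 0)))  →  g(cons(cons(e, 0), 0), cons(0, cons(cons(0, cons(e, e)), 0)))   [R3 at 1.1.1]
5. g(cons(cons(e, 0), 0), cons(0, cons(cons(0, cons(e, e)), 0)))  →  cons(0, cons(cons(0, cons(e, e)), 0))   [R3 at ε]

cons(0, cons(cons(0, cons(e, e)), 0))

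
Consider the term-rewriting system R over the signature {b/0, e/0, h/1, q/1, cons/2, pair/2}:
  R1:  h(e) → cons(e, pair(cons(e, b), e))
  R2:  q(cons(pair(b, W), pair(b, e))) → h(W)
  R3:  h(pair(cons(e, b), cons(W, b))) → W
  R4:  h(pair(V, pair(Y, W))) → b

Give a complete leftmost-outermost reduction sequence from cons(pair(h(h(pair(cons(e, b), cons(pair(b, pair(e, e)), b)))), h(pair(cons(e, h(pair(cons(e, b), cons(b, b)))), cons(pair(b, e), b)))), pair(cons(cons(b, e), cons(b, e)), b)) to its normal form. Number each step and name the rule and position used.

1. cons(pair(h(h(pair(cons(e, b), cons(pair(b, pair(e, e)), b)))), h(pair(cons(e, h(pair(cons(e, b), cons(b, b)))), cons(pair(b, e), b)))), pair(cons(cons(b, e), cons(b, e)), b))  →  cons(pair(h(pair(b, pair(e, e))), h(pair(cons(e, h(pair(cons(e, b), cons(b, b)))), cons(pair(b, e), b)))), pair(cons(cons(b, e), cons(b, e)), b))   [R3 at 1.1.1]
2. cons(pair(h(pair(b, pair(e, e))), h(pair(cons(e, h(pair(cons(e, b), cons(b, b)))), cons(pair(b, e), b)))), pair(cons(cons(b, e), cons(b, e)), b))  →  cons(pair(b, h(pair(cons(e, h(pair(cons(e, b), cons(b, b)))), cons(pair(b, e), b)))), pair(cons(cons(b, e), cons(b, e)), b))   [R4 at 1.1]
3. cons(pair(b, h(pair(cons(e, h(pair(cons(e, b), cons(b, b)))), cons(pair(b, e), b)))), pair(cons(cons(b, e), cons(b, e)), b))  →  cons(pair(b, h(pair(cons(e, b), cons(pair(b, e), b)))), pair(cons(cons(b, e), cons(b, e)), b))   [R3 at 1.2.1.1.2]
4. cons(pair(b, h(pair(cons(e, b), cons(pair(b, e), b)))), pair(cons(cons(b, e), cons(b, e)), b))  →  cons(pair(b, pair(b, e)), pair(cons(cons(b, e), cons(b, e)), b))   [R3 at 1.2]

cons(pair(b, pair(b, e)), pair(cons(cons(b, e), cons(b, e)), b))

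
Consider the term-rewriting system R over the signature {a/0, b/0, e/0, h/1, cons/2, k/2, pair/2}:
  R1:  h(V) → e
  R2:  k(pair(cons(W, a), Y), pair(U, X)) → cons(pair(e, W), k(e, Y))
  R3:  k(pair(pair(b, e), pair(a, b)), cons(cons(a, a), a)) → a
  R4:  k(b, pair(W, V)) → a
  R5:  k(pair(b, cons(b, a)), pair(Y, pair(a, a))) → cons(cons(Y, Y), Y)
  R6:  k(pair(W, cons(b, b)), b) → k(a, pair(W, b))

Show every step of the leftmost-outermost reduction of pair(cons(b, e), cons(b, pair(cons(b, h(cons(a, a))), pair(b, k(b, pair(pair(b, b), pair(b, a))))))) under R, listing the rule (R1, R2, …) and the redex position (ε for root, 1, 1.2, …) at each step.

1. pair(cons(b, e), cons(b, pair(cons(b, h(cons(a, a))), pair(b, k(b, pair(pair(b, b), pair(b, a)))))))  →  pair(cons(b, e), cons(b, pair(cons(b, e), pair(b, k(b, pair(pair(b, b), pair(b, a)))))))   [R1 at 2.2.1.2]
2. pair(cons(b, e), cons(b, pair(cons(b, e), pair(b, k(b, pair(pair(b, b), pair(b, a)))))))  →  pair(cons(b, e), cons(b, pair(cons(b, e), pair(b, a))))   [R4 at 2.2.2.2]

pair(cons(b, e), cons(b, pair(cons(b, e), pair(b, a))))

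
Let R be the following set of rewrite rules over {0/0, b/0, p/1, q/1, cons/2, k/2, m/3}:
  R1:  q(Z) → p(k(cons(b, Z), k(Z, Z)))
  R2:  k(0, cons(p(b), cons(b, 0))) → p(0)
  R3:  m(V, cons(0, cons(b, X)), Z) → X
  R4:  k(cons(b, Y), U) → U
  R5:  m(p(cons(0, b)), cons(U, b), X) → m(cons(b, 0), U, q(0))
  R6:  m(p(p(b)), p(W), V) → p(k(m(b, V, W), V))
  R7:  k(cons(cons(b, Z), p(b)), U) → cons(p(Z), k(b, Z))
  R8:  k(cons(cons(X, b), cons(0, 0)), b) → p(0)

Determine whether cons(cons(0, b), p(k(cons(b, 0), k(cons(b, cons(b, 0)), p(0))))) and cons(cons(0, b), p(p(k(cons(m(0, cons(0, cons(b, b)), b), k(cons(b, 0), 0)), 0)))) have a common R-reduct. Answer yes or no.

yes — NF(t₁) = cons(cons(0, b), p(p(0))), NF(t₂) = cons(cons(0, b), p(p(0)))

Reduce t₁ = cons(cons(0, b), p(k(cons(b, 0), k(cons(b, cons(b, 0)), p(0))))):
1. cons(cons(0, b), p(k(cons(b, 0), k(cons(b, cons(b, 0)), p(0)))))  →  cons(cons(0, b), p(k(cons(b, cons(b, 0)), p(0))))   [R4 at 2.1]
2. cons(cons(0, b), p(k(cons(b, cons(b, 0)), p(0))))  →  cons(cons(0, b), p(p(0)))   [R4 at 2.1]

Reduce t₂ = cons(cons(0, b), p(p(k(cons(m(0, cons(0, cons(b, b)), b), k(cons(b, 0), 0)), 0)))):
1. cons(cons(0, b), p(p(k(cons(m(0, cons(0, cons(b, b)), b), k(cons(b, 0), 0)), 0))))  →  cons(cons(0, b), p(p(k(cons(b, k(cons(b, 0), 0)), 0))))   [R3 at 2.1.1.1.1]
2. cons(cons(0, b), p(p(k(cons(b, k(cons(b, 0), 0)), 0))))  →  cons(cons(0, b), p(p(0)))   [R4 at 2.1.1]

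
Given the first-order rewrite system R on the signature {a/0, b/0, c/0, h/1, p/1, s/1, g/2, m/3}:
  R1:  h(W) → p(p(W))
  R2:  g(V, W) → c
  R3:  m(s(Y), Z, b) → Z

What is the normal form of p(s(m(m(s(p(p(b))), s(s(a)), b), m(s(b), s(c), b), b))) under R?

p(s(s(c)))

1. p(s(m(m(s(p(p(b))), s(s(a)), b), m(s(b), s(c), b), b)))  →  p(s(m(s(s(a)), m(s(b), s(c), b), b)))   [R3 at 1.1.1]
2. p(s(m(s(s(a)), m(s(b), s(c), b), b)))  →  p(s(m(s(b), s(c), b)))   [R3 at 1.1]
3. p(s(m(s(b), s(c), b)))  →  p(s(s(c)))   [R3 at 1.1]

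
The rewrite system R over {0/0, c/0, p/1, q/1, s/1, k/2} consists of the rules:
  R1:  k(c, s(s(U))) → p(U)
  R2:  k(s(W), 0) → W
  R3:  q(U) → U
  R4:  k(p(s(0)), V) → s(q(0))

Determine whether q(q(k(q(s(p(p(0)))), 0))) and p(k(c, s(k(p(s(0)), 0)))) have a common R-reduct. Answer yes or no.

Reduce t₁ = q(q(k(q(s(p(p(0)))), 0))):
1. q(q(k(q(s(p(p(0)))), 0)))  →  q(k(q(s(p(p(0)))), 0))   [R3 at ε]
2. q(k(q(s(p(p(0)))), 0))  →  k(q(s(p(p(0)))), 0)   [R3 at ε]
3. k(q(s(p(p(0)))), 0)  →  k(s(p(p(0))), 0)   [R3 at 1]
4. k(s(p(p(0))), 0)  →  p(p(0))   [R2 at ε]

Reduce t₂ = p(k(c, s(k(p(s(0)), 0)))):
1. p(k(c, s(k(p(s(0)), 0))))  →  p(k(c, s(s(q(0)))))   [R4 at 1.2.1]
2. p(k(c, s(s(q(0)))))  →  p(p(q(0)))   [R1 at 1]
3. p(p(q(0)))  →  p(p(0))   [R3 at 1.1]

yes — NF(t₁) = p(p(0)), NF(t₂) = p(p(0))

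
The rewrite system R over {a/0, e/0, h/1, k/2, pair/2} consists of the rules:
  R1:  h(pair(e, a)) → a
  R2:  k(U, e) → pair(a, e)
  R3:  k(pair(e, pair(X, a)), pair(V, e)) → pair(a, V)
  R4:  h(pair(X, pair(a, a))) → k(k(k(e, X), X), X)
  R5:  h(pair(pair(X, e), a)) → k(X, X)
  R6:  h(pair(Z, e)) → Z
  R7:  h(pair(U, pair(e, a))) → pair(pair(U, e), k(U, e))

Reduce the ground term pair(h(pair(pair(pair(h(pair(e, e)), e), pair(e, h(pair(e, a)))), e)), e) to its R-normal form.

pair(pair(pair(e, e), pair(e, a)), e)

1. pair(h(pair(pair(pair(h(pair(e, e)), e), pair(e, h(pair(e, a)))), e)), e)  →  pair(pair(pair(h(pair(e, e)), e), pair(e, h(pair(e, a)))), e)   [R6 at 1]
2. pair(pair(pair(h(pair(e, e)), e), pair(e, h(pair(e, a)))), e)  →  pair(pair(pair(e, e), pair(e, h(pair(e, a)))), e)   [R6 at 1.1.1]
3. pair(pair(pair(e, e), pair(e, h(pair(e, a)))), e)  →  pair(pair(pair(e, e), pair(e, a)), e)   [R1 at 1.2.2]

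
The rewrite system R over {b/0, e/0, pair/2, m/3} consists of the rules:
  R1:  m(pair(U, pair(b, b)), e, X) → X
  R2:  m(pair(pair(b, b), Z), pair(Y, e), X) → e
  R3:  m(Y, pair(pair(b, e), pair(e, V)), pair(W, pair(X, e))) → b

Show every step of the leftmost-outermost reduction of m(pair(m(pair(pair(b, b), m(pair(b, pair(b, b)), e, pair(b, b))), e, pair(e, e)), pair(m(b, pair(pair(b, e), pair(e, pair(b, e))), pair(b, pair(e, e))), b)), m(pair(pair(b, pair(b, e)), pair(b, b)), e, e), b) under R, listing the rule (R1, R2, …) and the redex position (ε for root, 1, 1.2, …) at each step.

1. m(pair(m(pair(pair(b, b), m(pair(b, pair(b, b)), e, pair(b, b))), e, pair(e, e)), pair(m(b, pair(pair(b, e), pair(e, pair(b, e))), pair(b, pair(e, e))), b)), m(pair(pair(b, pair(b, e)), pair(b, b)), e, e), b)  →  m(pair(m(pair(pair(b, b), pair(b, b)), e, pair(e, e)), pair(m(b, pair(pair(b, e), pair(e, pair(b, e))), pair(b, pair(e, e))), b)), m(pair(pair(b, pair(b, e)), pair(b, b)), e, e), b)   [R1 at 1.1.1.2]
2. m(pair(m(pair(pair(b, b), pair(b, b)), e, pair(e, e)), pair(m(b, pair(pair(b, e), pair(e, pair(b, e))), pair(b, pair(e, e))), b)), m(pair(pair(b, pair(b, e)), pair(b, b)), e, e), b)  →  m(pair(pair(e, e), pair(m(b, pair(pair(b, e), pair(e, pair(b, e))), pair(b, pair(e, e))), b)), m(pair(pair(b, pair(b, e)), pair(b, b)), e, e), b)   [R1 at 1.1]
3. m(pair(pair(e, e), pair(m(b, pair(pair(b, e), pair(e, pair(b, e))), pair(b, pair(e, e))), b)), m(pair(pair(b, pair(b, e)), pair(b, b)), e, e), b)  →  m(pair(pair(e, e), pair(b, b)), m(pair(pair(b, pair(b, e)), pair(b, b)), e, e), b)   [R3 at 1.2.1]
4. m(pair(pair(e, e), pair(b, b)), m(pair(pair(b, pair(b, e)), pair(b, b)), e, e), b)  →  m(pair(pair(e, e), pair(b, b)), e, b)   [R1 at 2]
5. m(pair(pair(e, e), pair(b, b)), e, b)  →  b   [R1 at ε]

b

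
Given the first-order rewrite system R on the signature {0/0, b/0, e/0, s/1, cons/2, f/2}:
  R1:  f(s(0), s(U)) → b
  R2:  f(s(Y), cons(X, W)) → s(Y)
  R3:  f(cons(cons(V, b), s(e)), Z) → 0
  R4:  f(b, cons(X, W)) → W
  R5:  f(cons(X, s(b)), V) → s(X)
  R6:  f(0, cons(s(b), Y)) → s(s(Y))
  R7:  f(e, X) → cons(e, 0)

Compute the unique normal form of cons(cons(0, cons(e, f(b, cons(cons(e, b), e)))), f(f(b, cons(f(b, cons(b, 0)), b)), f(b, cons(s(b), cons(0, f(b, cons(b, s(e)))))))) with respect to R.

cons(cons(0, cons(e, e)), s(e))

1. cons(cons(0, cons(e, f(b, cons(cons(e, b), e)))), f(f(b, cons(f(b, cons(b, 0)), b)), f(b, cons(s(b), cons(0, f(b, cons(b, s(e))))))))  →  cons(cons(0, cons(e, e)), f(f(b, cons(f(b, cons(b, 0)), b)), f(b, cons(s(b), cons(0, f(b, cons(b, s(e))))))))   [R4 at 1.2.2]
2. cons(cons(0, cons(e, e)), f(f(b, cons(f(b, cons(b, 0)), b)), f(b, cons(s(b), cons(0, f(b, cons(b, s(e))))))))  →  cons(cons(0, cons(e, e)), f(b, f(b, cons(s(b), cons(0, f(b, cons(b, s(e))))))))   [R4 at 2.1]
3. cons(cons(0, cons(e, e)), f(b, f(b, cons(s(b), cons(0, f(b, cons(b, s(e))))))))  →  cons(cons(0, cons(e, e)), f(b, cons(0, f(b, cons(b, s(e))))))   [R4 at 2.2]
4. cons(cons(0, cons(e, e)), f(b, cons(0, f(b, cons(b, s(e))))))  →  cons(cons(0, cons(e, e)), f(b, cons(b, s(e))))   [R4 at 2]
5. cons(cons(0, cons(e, e)), f(b, cons(b, s(e))))  →  cons(cons(0, cons(e, e)), s(e))   [R4 at 2]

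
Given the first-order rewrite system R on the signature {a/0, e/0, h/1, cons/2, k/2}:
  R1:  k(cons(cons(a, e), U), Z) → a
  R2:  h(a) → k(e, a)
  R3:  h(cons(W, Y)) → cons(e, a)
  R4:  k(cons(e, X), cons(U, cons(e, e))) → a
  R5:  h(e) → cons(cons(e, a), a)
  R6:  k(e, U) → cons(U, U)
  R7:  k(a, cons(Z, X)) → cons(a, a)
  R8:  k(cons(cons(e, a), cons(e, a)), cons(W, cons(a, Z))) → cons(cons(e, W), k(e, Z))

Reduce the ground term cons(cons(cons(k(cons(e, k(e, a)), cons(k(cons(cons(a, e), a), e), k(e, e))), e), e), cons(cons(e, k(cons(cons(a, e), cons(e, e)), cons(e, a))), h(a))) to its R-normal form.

1. cons(cons(cons(k(cons(e, k(e, a)), cons(k(cons(cons(a, e), a), e), k(e, e))), e), e), cons(cons(e, k(cons(cons(a, e), cons(e, e)), cons(e, a))), h(a)))  →  cons(cons(cons(k(cons(e, cons(a, a)), cons(k(cons(cons(a, e), a), e), k(e, e))), e), e), cons(cons(e, k(cons(cons(a, e), cons(e, e)), cons(e, a))), h(a)))   [R6 at 1.1.1.1.2]
2. cons(cons(cons(k(cons(e, cons(a, a)), cons(k(cons(cons(a, e), a), e), k(e, e))), e), e), cons(cons(e, k(cons(cons(a, e), cons(e, e)), cons(e, a))), h(a)))  →  cons(cons(cons(k(cons(e, cons(a, a)), cons(a, k(e, e))), e), e), cons(cons(e, k(cons(cons(a, e), cons(e, e)), cons(e, a))), h(a)))   [R1 at 1.1.1.2.1]
3. cons(cons(cons(k(cons(e, cons(a, a)), cons(a, k(e, e))), e), e), cons(cons(e, k(cons(cons(a, e), cons(e, e)), cons(e, a))), h(a)))  →  cons(cons(cons(k(cons(e, cons(a, a)), cons(a, cons(e, e))), e), e), cons(cons(e, k(cons(cons(a, e), cons(e, e)), cons(e, a))), h(a)))   [R6 at 1.1.1.2.2]
4. cons(cons(cons(k(cons(e, cons(a, a)), cons(a, cons(e, e))), e), e), cons(cons(e, k(cons(cons(a, e), cons(e, e)), cons(e, a))), h(a)))  →  cons(cons(cons(a, e), e), cons(cons(e, k(cons(cons(a, e), cons(e, e)), cons(e, a))), h(a)))   [R4 at 1.1.1]
5. cons(cons(cons(a, e), e), cons(cons(e, k(cons(cons(a, e), cons(e, e)), cons(e, a))), h(a)))  →  cons(cons(cons(a, e), e), cons(cons(e, a), h(a)))   [R1 at 2.1.2]
6. cons(cons(cons(a, e), e), cons(cons(e, a), h(a)))  →  cons(cons(cons(a, e), e), cons(cons(e, a), k(e, a)))   [R2 at 2.2]
7. cons(cons(cons(a, e), e), cons(cons(e, a), k(e, a)))  →  cons(cons(cons(a, e), e), cons(cons(e, a), cons(a, a)))   [R6 at 2.2]

cons(cons(cons(a, e), e), cons(cons(e, a), cons(a, a)))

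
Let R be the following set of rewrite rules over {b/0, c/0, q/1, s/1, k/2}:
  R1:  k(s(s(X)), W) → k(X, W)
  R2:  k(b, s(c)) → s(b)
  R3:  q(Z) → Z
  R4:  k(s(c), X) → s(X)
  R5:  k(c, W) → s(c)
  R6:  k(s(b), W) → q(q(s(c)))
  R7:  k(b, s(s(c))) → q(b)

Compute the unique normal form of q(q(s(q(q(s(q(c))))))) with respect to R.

1. q(q(s(q(q(s(q(c)))))))  →  q(s(q(q(s(q(c))))))   [R3 at ε]
2. q(s(q(q(s(q(c))))))  →  s(q(q(s(q(c)))))   [R3 at ε]
3. s(q(q(s(q(c)))))  →  s(q(s(q(c))))   [R3 at 1]
4. s(q(s(q(c))))  →  s(s(q(c)))   [R3 at 1]
5. s(s(q(c)))  →  s(s(c))   [R3 at 1.1]

s(s(c))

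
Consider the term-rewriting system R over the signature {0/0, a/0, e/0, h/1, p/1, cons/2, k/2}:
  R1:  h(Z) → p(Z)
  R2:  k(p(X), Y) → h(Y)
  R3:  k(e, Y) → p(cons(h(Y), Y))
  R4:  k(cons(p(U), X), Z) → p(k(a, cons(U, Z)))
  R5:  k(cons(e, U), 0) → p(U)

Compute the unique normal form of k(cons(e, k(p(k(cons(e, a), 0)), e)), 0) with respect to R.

1. k(cons(e, k(p(k(cons(e, a), 0)), e)), 0)  →  p(k(p(k(cons(e, a), 0)), e))   [R5 at ε]
2. p(k(p(k(cons(e, a), 0)), e))  →  p(h(e))   [R2 at 1]
3. p(h(e))  →  p(p(e))   [R1 at 1]

p(p(e))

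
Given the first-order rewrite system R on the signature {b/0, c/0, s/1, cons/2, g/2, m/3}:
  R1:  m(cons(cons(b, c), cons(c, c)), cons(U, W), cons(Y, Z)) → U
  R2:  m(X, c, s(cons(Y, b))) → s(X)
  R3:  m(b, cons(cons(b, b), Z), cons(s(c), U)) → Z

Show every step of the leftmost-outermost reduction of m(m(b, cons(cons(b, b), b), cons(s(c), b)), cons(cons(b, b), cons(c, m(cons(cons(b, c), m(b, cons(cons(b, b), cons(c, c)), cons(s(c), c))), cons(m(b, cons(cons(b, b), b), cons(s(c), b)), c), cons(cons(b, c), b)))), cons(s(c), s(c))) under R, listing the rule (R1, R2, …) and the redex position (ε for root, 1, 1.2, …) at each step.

cons(c, b)

1. m(m(b, cons(cons(b, b), b), cons(s(c), b)), cons(cons(b, b), cons(c, m(cons(cons(b, c), m(b, cons(cons(b, b), cons(c, c)), cons(s(c), c))), cons(m(b, cons(cons(b, b), b), cons(s(c), b)), c), cons(cons(b, c), b)))), cons(s(c), s(c)))  →  m(b, cons(cons(b, b), cons(c, m(cons(cons(b, c), m(b, cons(cons(b, b), cons(c, c)), cons(s(c), c))), cons(m(b, cons(cons(b, b), b), cons(s(c), b)), c), cons(cons(b, c), b)))), cons(s(c), s(c)))   [R3 at 1]
2. m(b, cons(cons(b, b), cons(c, m(cons(cons(b, c), m(b, cons(cons(b, b), cons(c, c)), cons(s(c), c))), cons(m(b, cons(cons(b, b), b), cons(s(c), b)), c), cons(cons(b, c), b)))), cons(s(c), s(c)))  →  cons(c, m(cons(cons(b, c), m(b, cons(cons(b, b), cons(c, c)), cons(s(c), c))), cons(m(b, cons(cons(b, b), b), cons(s(c), b)), c), cons(cons(b, c), b)))   [R3 at ε]
3. cons(c, m(cons(cons(b, c), m(b, cons(cons(b, b), cons(c, c)), cons(s(c), c))), cons(m(b, cons(cons(b, b), b), cons(s(c), b)), c), cons(cons(b, c), b)))  →  cons(c, m(cons(cons(b, c), cons(c, c)), cons(m(b, cons(cons(b, b), b), cons(s(c), b)), c), cons(cons(b, c), b)))   [R3 at 2.1.2]
4. cons(c, m(cons(cons(b, c), cons(c, c)), cons(m(b, cons(cons(b, b), b), cons(s(c), b)), c), cons(cons(b, c), b)))  →  cons(c, m(b, cons(cons(b, b), b), cons(s(c), b)))   [R1 at 2]
5. cons(c, m(b, cons(cons(b, b), b), cons(s(c), b)))  →  cons(c, b)   [R3 at 2]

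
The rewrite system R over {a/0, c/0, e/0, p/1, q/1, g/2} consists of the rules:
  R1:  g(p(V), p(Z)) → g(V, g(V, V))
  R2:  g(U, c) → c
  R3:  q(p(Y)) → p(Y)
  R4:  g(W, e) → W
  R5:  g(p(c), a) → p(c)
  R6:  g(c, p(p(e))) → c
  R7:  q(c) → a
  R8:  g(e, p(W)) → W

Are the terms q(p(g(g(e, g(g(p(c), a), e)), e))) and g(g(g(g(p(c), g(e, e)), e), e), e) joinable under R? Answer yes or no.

yes — NF(t₁) = p(c), NF(t₂) = p(c)

Reduce t₁ = q(p(g(g(e, g(g(p(c), a), e)), e))):
1. q(p(g(g(e, g(g(p(c), a), e)), e)))  →  p(g(g(e, g(g(p(c), a), e)), e))   [R3 at ε]
2. p(g(g(e, g(g(p(c), a), e)), e))  →  p(g(e, g(g(p(c), a), e)))   [R4 at 1]
3. p(g(e, g(g(p(c), a), e)))  →  p(g(e, g(p(c), a)))   [R4 at 1.2]
4. p(g(e, g(p(c), a)))  →  p(g(e, p(c)))   [R5 at 1.2]
5. p(g(e, p(c)))  →  p(c)   [R8 at 1]

Reduce t₂ = g(g(g(g(p(c), g(e, e)), e), e), e):
1. g(g(g(g(p(c), g(e, e)), e), e), e)  →  g(g(g(p(c), g(e, e)), e), e)   [R4 at ε]
2. g(g(g(p(c), g(e, e)), e), e)  →  g(g(p(c), g(e, e)), e)   [R4 at ε]
3. g(g(p(c), g(e, e)), e)  →  g(p(c), g(e, e))   [R4 at ε]
4. g(p(c), g(e, e))  →  g(p(c), e)   [R4 at 2]
5. g(p(c), e)  →  p(c)   [R4 at ε]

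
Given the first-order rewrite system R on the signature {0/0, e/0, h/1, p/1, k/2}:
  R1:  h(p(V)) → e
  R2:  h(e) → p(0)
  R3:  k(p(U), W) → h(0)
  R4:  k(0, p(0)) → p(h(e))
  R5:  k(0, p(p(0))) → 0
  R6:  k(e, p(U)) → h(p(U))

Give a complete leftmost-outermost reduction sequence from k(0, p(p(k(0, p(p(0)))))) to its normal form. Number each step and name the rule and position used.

0

1. k(0, p(p(k(0, p(p(0))))))  →  k(0, p(p(0)))   [R5 at 2.1.1]
2. k(0, p(p(0)))  →  0   [R5 at ε]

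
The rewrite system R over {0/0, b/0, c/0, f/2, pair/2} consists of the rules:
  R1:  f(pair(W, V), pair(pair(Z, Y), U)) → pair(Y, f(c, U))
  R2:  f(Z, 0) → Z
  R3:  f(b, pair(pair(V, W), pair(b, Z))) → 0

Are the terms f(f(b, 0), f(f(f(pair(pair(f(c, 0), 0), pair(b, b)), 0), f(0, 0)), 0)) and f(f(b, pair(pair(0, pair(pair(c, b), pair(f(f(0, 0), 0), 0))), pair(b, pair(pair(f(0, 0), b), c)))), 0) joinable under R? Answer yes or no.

yes — NF(t₁) = 0, NF(t₂) = 0

Reduce t₁ = f(f(b, 0), f(f(f(pair(pair(f(c, 0), 0), pair(b, b)), 0), f(0, 0)), 0)):
1. f(f(b, 0), f(f(f(pair(pair(f(c, 0), 0), pair(b, b)), 0), f(0, 0)), 0))  →  f(b, f(f(f(pair(pair(f(c, 0), 0), pair(b, b)), 0), f(0, 0)), 0))   [R2 at 1]
2. f(b, f(f(f(pair(pair(f(c, 0), 0), pair(b, b)), 0), f(0, 0)), 0))  →  f(b, f(f(pair(pair(f(c, 0), 0), pair(b, b)), 0), f(0, 0)))   [R2 at 2]
3. f(b, f(f(pair(pair(f(c, 0), 0), pair(b, b)), 0), f(0, 0)))  →  f(b, f(pair(pair(f(c, 0), 0), pair(b, b)), f(0, 0)))   [R2 at 2.1]
4. f(b, f(pair(pair(f(c, 0), 0), pair(b, b)), f(0, 0)))  →  f(b, f(pair(pair(c, 0), pair(b, b)), f(0, 0)))   [R2 at 2.1.1.1]
5. f(b, f(pair(pair(c, 0), pair(b, b)), f(0, 0)))  →  f(b, f(pair(pair(c, 0), pair(b, b)), 0))   [R2 at 2.2]
6. f(b, f(pair(pair(c, 0), pair(b, b)), 0))  →  f(b, pair(pair(c, 0), pair(b, b)))   [R2 at 2]
7. f(b, pair(pair(c, 0), pair(b, b)))  →  0   [R3 at ε]

Reduce t₂ = f(f(b, pair(pair(0, pair(pair(c, b), pair(f(f(0, 0), 0), 0))), pair(b, pair(pair(f(0, 0), b), c)))), 0):
1. f(f(b, pair(pair(0, pair(pair(c, b), pair(f(f(0, 0), 0), 0))), pair(b, pair(pair(f(0, 0), b), c)))), 0)  →  f(b, pair(pair(0, pair(pair(c, b), pair(f(f(0, 0), 0), 0))), pair(b, pair(pair(f(0, 0), b), c))))   [R2 at ε]
2. f(b, pair(pair(0, pair(pair(c, b), pair(f(f(0, 0), 0), 0))), pair(b, pair(pair(f(0, 0), b), c))))  →  0   [R3 at ε]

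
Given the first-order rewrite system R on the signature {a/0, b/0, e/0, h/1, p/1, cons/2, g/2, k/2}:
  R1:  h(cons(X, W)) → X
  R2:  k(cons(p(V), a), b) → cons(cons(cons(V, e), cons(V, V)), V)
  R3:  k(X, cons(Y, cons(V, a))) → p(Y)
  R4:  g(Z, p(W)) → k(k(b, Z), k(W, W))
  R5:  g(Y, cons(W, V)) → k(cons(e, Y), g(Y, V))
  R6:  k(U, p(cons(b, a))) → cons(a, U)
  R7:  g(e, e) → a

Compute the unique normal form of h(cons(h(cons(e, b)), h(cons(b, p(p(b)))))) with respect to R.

1. h(cons(h(cons(e, b)), h(cons(b, p(p(b))))))  →  h(cons(e, b))   [R1 at ε]
2. h(cons(e, b))  →  e   [R1 at ε]

e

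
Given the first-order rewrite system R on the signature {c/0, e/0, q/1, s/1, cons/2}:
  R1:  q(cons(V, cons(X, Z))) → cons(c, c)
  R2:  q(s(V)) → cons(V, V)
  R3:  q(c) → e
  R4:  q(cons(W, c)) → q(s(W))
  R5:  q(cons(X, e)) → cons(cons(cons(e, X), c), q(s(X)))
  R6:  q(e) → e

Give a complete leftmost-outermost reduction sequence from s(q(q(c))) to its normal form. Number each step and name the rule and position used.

s(e)

1. s(q(q(c)))  →  s(q(e))   [R3 at 1.1]
2. s(q(e))  →  s(e)   [R6 at 1]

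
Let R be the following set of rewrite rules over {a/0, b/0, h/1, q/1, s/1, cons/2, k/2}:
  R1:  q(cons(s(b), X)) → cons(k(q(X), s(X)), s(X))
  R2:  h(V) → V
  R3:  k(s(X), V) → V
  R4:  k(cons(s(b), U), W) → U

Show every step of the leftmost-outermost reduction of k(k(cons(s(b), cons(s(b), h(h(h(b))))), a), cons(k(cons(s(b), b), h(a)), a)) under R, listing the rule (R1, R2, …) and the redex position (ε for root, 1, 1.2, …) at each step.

1. k(k(cons(s(b), cons(s(b), h(h(h(b))))), a), cons(k(cons(s(b), b), h(a)), a))  →  k(cons(s(b), h(h(h(b)))), cons(k(cons(s(b), b), h(a)), a))   [R4 at 1]
2. k(cons(s(b), h(h(h(b)))), cons(k(cons(s(b), b), h(a)), a))  →  h(h(h(b)))   [R4 at ε]
3. h(h(h(b)))  →  h(h(b))   [R2 at ε]
4. h(h(b))  →  h(b)   [R2 at ε]
5. h(b)  →  b   [R2 at ε]

b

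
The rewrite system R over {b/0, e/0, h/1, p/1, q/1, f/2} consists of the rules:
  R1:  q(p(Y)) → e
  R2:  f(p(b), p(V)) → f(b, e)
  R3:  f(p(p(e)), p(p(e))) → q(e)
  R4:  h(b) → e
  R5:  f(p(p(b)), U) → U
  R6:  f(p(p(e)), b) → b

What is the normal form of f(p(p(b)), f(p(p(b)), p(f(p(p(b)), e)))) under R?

1. f(p(p(b)), f(p(p(b)), p(f(p(p(b)), e))))  →  f(p(p(b)), p(f(p(p(b)), e)))   [R5 at ε]
2. f(p(p(b)), p(f(p(p(b)), e)))  →  p(f(p(p(b)), e))   [R5 at ε]
3. p(f(p(p(b)), e))  →  p(e)   [R5 at 1]

p(e)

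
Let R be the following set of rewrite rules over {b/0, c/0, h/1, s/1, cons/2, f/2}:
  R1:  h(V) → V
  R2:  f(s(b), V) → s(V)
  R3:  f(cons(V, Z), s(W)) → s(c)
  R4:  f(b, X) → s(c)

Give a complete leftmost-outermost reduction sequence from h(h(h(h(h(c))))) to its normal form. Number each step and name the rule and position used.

c

1. h(h(h(h(h(c)))))  →  h(h(h(h(c))))   [R1 at ε]
2. h(h(h(h(c))))  →  h(h(h(c)))   [R1 at ε]
3. h(h(h(c)))  →  h(h(c))   [R1 at ε]
4. h(h(c))  →  h(c)   [R1 at ε]
5. h(c)  →  c   [R1 at ε]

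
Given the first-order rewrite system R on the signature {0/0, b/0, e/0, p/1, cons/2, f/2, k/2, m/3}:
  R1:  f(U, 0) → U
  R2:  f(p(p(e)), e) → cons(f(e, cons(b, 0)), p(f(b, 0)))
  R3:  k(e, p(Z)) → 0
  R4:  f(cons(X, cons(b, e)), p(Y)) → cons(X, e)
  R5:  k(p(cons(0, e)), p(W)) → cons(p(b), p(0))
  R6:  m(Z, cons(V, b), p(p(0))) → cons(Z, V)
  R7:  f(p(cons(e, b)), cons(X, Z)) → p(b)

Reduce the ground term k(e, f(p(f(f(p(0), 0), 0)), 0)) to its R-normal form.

1. k(e, f(p(f(f(p(0), 0), 0)), 0))  →  k(e, p(f(f(p(0), 0), 0)))   [R1 at 2]
2. k(e, p(f(f(p(0), 0), 0)))  →  0   [R3 at ε]

0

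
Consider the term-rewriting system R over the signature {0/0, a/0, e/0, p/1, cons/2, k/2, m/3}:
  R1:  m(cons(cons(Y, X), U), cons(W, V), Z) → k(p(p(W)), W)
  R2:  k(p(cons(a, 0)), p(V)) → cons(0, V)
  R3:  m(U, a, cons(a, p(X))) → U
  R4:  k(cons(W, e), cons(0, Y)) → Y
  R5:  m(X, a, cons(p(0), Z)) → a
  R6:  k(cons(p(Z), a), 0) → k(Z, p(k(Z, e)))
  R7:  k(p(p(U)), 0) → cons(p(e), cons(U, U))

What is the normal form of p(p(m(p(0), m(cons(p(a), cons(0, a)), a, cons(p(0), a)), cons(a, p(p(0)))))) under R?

1. p(p(m(p(0), m(cons(p(a), cons(0, a)), a, cons(p(0), a)), cons(a, p(p(0))))))  →  p(p(m(p(0), a, cons(a, p(p(0))))))   [R5 at 1.1.2]
2. p(p(m(p(0), a, cons(a, p(p(0))))))  →  p(p(p(0)))   [R3 at 1.1]

p(p(p(0)))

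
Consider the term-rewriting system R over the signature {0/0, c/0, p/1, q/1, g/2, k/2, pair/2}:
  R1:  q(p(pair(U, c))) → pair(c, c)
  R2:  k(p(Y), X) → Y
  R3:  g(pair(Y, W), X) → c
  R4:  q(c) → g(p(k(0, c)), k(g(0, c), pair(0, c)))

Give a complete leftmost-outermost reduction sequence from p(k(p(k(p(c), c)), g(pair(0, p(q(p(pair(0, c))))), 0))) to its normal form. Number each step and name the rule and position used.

1. p(k(p(k(p(c), c)), g(pair(0, p(q(p(pair(0, c))))), 0)))  →  p(k(p(c), c))   [R2 at 1]
2. p(k(p(c), c))  →  p(c)   [R2 at 1]

p(c)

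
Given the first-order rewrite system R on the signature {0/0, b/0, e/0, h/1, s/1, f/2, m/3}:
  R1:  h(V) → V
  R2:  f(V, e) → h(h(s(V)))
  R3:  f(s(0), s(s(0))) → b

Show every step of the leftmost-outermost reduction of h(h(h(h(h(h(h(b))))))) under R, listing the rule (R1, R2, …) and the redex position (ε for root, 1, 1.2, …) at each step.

1. h(h(h(h(h(h(h(b)))))))  →  h(h(h(h(h(h(b))))))   [R1 at ε]
2. h(h(h(h(h(h(b))))))  →  h(h(h(h(h(b)))))   [R1 at ε]
3. h(h(h(h(h(b)))))  →  h(h(h(h(b))))   [R1 at ε]
4. h(h(h(h(b))))  →  h(h(h(b)))   [R1 at ε]
5. h(h(h(b)))  →  h(h(b))   [R1 at ε]
6. h(h(b))  →  h(b)   [R1 at ε]
7. h(b)  →  b   [R1 at ε]

b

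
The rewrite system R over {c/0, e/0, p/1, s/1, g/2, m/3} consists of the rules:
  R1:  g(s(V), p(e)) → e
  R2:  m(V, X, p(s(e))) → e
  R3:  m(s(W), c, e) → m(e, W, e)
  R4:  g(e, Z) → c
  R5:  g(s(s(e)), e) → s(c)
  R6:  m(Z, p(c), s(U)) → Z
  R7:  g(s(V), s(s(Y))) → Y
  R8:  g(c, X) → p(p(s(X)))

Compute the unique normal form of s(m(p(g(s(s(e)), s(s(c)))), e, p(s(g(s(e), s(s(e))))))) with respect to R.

s(e)

1. s(m(p(g(s(s(e)), s(s(c)))), e, p(s(g(s(e), s(s(e)))))))  →  s(m(p(c), e, p(s(g(s(e), s(s(e)))))))   [R7 at 1.1.1]
2. s(m(p(c), e, p(s(g(s(e), s(s(e)))))))  →  s(m(p(c), e, p(s(e))))   [R7 at 1.3.1.1]
3. s(m(p(c), e, p(s(e))))  →  s(e)   [R2 at 1]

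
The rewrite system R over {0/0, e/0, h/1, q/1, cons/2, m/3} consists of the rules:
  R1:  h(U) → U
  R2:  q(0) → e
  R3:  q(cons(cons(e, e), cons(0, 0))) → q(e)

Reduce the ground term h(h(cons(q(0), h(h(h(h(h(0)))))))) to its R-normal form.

cons(e, 0)

1. h(h(cons(q(0), h(h(h(h(h(0))))))))  →  h(cons(q(0), h(h(h(h(h(0)))))))   [R1 at ε]
2. h(cons(q(0), h(h(h(h(h(0)))))))  →  cons(q(0), h(h(h(h(h(0))))))   [R1 at ε]
3. cons(q(0), h(h(h(h(h(0))))))  →  cons(e, h(h(h(h(h(0))))))   [R2 at 1]
4. cons(e, h(h(h(h(h(0))))))  →  cons(e, h(h(h(h(0)))))   [R1 at 2]
5. cons(e, h(h(h(h(0)))))  →  cons(e, h(h(h(0))))   [R1 at 2]
6. cons(e, h(h(h(0))))  →  cons(e, h(h(0)))   [R1 at 2]
7. cons(e, h(h(0)))  →  cons(e, h(0))   [R1 at 2]
8. cons(e, h(0))  →  cons(e, 0)   [R1 at 2]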